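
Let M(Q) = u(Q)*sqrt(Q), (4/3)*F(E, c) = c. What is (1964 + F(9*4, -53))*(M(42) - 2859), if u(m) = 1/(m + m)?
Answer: -22005723/4 + 7697*sqrt(42)/336 ≈ -5.5013e+6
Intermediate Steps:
F(E, c) = 3*c/4
u(m) = 1/(2*m)
M(Q) = 1/(2*sqrt(Q)) (M(Q) = (1/(2*Q))*sqrt(Q) = 1/(2*sqrt(Q)))
(1964 + F(9*4, -53))*(M(42) - 2859) = (1964 + (3/4)*(-53))*(1/(2*sqrt(42)) - 2859) = (1964 - 159/4)*((sqrt(42)/42)/2 - 2859) = 7697*(sqrt(42)/84 - 2859)/4 = 7697*(-2859 + sqrt(42)/84)/4 = -22005723/4 + 7697*sqrt(42)/336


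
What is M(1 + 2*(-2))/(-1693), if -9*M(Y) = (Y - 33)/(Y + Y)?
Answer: 2/5079 ≈ 0.00039378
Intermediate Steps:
M(Y) = -(-33 + Y)/(18*Y) (M(Y) = -(Y - 33)/(9*(Y + Y)) = -(-33 + Y)/(9*(2*Y)) = -(-33 + Y)*1/(2*Y)/9 = -(-33 + Y)/(18*Y))
M(1 + 2*(-2))/(-1693) = ((33 - (1 + 2*(-2)))/(18*(1 + 2*(-2))))/(-1693) = ((33 - (1 - 4))/(18*(1 - 4)))*(-1/1693) = ((1/18)*(33 - 1*(-3))/(-3))*(-1/1693) = ((1/18)*(-1/3)*(33 + 3))*(-1/1693) = ((1/18)*(-1/3)*36)*(-1/1693) = -2/3*(-1/1693) = 2/5079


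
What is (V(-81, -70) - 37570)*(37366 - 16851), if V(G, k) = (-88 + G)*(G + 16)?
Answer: -545391275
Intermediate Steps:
V(G, k) = (-88 + G)*(16 + G)
(V(-81, -70) - 37570)*(37366 - 16851) = ((-1408 + (-81)² - 72*(-81)) - 37570)*(37366 - 16851) = ((-1408 + 6561 + 5832) - 37570)*20515 = (10985 - 37570)*20515 = -26585*20515 = -545391275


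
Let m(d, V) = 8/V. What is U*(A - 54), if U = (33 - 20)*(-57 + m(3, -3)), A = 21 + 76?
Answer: -100061/3 ≈ -33354.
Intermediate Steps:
A = 97
U = -2327/3 (U = (33 - 20)*(-57 + 8/(-3)) = 13*(-57 + 8*(-⅓)) = 13*(-57 - 8/3) = 13*(-179/3) = -2327/3 ≈ -775.67)
U*(A - 54) = -2327*(97 - 54)/3 = -2327/3*43 = -100061/3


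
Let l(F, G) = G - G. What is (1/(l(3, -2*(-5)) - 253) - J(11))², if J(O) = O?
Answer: 7750656/64009 ≈ 121.09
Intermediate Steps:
l(F, G) = 0
(1/(l(3, -2*(-5)) - 253) - J(11))² = (1/(0 - 253) - 1*11)² = (1/(-253) - 11)² = (-1/253 - 11)² = (-2784/253)² = 7750656/64009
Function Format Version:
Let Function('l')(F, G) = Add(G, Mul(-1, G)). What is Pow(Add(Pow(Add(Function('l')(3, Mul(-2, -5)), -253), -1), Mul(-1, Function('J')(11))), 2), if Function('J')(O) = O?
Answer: Rational(7750656, 64009) ≈ 121.09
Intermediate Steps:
Function('l')(F, G) = 0
Pow(Add(Pow(Add(Function('l')(3, Mul(-2, -5)), -253), -1), Mul(-1, Function('J')(11))), 2) = Pow(Add(Pow(Add(0, -253), -1), Mul(-1, 11)), 2) = Pow(Add(Pow(-253, -1), -11), 2) = Pow(Add(Rational(-1, 253), -11), 2) = Pow(Rational(-2784, 253), 2) = Rational(7750656, 64009)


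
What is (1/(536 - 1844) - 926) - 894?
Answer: -2380561/1308 ≈ -1820.0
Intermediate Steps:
(1/(536 - 1844) - 926) - 894 = (1/(-1308) - 926) - 894 = (-1/1308 - 926) - 894 = -1211209/1308 - 894 = -2380561/1308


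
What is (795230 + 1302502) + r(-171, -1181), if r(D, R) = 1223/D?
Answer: 358710949/171 ≈ 2.0977e+6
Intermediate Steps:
(795230 + 1302502) + r(-171, -1181) = (795230 + 1302502) + 1223/(-171) = 2097732 + 1223*(-1/171) = 2097732 - 1223/171 = 358710949/171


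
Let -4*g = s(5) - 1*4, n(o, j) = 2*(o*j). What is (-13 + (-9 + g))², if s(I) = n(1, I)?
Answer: 2209/4 ≈ 552.25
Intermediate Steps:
n(o, j) = 2*j*o (n(o, j) = 2*(j*o) = 2*j*o)
s(I) = 2*I (s(I) = 2*I*1 = 2*I)
g = -3/2 (g = -(2*5 - 1*4)/4 = -(10 - 4)/4 = -¼*6 = -3/2 ≈ -1.5000)
(-13 + (-9 + g))² = (-13 + (-9 - 3/2))² = (-13 - 21/2)² = (-47/2)² = 2209/4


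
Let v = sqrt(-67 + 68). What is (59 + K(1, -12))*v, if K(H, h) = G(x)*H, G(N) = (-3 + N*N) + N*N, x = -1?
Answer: 58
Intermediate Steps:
v = 1 (v = sqrt(1) = 1)
G(N) = -3 + 2*N**2 (G(N) = (-3 + N**2) + N**2 = -3 + 2*N**2)
K(H, h) = -H (K(H, h) = (-3 + 2*(-1)**2)*H = (-3 + 2*1)*H = (-3 + 2)*H = -H)
(59 + K(1, -12))*v = (59 - 1*1)*1 = (59 - 1)*1 = 58*1 = 58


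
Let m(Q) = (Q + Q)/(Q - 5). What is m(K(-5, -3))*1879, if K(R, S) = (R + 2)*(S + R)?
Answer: 90192/19 ≈ 4746.9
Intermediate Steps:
K(R, S) = (2 + R)*(R + S)
m(Q) = 2*Q/(-5 + Q) (m(Q) = (2*Q)/(-5 + Q) = 2*Q/(-5 + Q))
m(K(-5, -3))*1879 = (2*((-5)² + 2*(-5) + 2*(-3) - 5*(-3))/(-5 + ((-5)² + 2*(-5) + 2*(-3) - 5*(-3))))*1879 = (2*(25 - 10 - 6 + 15)/(-5 + (25 - 10 - 6 + 15)))*1879 = (2*24/(-5 + 24))*1879 = (2*24/19)*1879 = (2*24*(1/19))*1879 = (48/19)*1879 = 90192/19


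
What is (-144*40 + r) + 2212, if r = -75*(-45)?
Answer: -173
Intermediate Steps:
r = 3375
(-144*40 + r) + 2212 = (-144*40 + 3375) + 2212 = (-5760 + 3375) + 2212 = -2385 + 2212 = -173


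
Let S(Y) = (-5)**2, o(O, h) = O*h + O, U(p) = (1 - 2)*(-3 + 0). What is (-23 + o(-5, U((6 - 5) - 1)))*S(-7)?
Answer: -1075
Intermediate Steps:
U(p) = 3 (U(p) = -1*(-3) = 3)
o(O, h) = O + O*h
S(Y) = 25
(-23 + o(-5, U((6 - 5) - 1)))*S(-7) = (-23 - 5*(1 + 3))*25 = (-23 - 5*4)*25 = (-23 - 20)*25 = -43*25 = -1075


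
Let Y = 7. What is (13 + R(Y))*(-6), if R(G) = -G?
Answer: -36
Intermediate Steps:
(13 + R(Y))*(-6) = (13 - 1*7)*(-6) = (13 - 7)*(-6) = 6*(-6) = -36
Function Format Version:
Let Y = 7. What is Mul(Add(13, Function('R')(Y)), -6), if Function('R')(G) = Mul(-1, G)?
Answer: -36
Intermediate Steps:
Mul(Add(13, Function('R')(Y)), -6) = Mul(Add(13, Mul(-1, 7)), -6) = Mul(Add(13, -7), -6) = Mul(6, -6) = -36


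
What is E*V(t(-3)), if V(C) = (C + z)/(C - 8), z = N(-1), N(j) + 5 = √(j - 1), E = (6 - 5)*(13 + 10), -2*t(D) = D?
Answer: 161/13 - 46*I*√2/13 ≈ 12.385 - 5.0041*I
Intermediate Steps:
t(D) = -D/2
E = 23 (E = 1*23 = 23)
N(j) = -5 + √(-1 + j) (N(j) = -5 + √(j - 1) = -5 + √(-1 + j))
z = -5 + I*√2 (z = -5 + √(-1 - 1) = -5 + √(-2) = -5 + I*√2 ≈ -5.0 + 1.4142*I)
V(C) = (-5 + C + I*√2)/(-8 + C) (V(C) = (C + (-5 + I*√2))/(C - 8) = (-5 + C + I*√2)/(-8 + C))
E*V(t(-3)) = 23*((-5 - ½*(-3) + I*√2)/(-8 - ½*(-3))) = 23*((-5 + 3/2 + I*√2)/(-8 + 3/2)) = 23*((-7/2 + I*√2)/(-13/2)) = 23*(-2*(-7/2 + I*√2)/13) = 23*(7/13 - 2*I*√2/13) = 161/13 - 46*I*√2/13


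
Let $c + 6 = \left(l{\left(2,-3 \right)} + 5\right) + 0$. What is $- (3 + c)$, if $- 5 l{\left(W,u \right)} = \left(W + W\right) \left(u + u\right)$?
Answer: $- \frac{34}{5} \approx -6.8$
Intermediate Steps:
$l{\left(W,u \right)} = - \frac{4 W u}{5}$ ($l{\left(W,u \right)} = - \frac{\left(W + W\right) \left(u + u\right)}{5} = - \frac{2 W 2 u}{5} = - \frac{4 W u}{5}$)
$c = \frac{19}{5}$ ($c = -6 + \left(\left(\left(- \frac{4}{5}\right) 2 \left(-3\right) + 5\right) + 0\right) = -6 + \left(\left(\frac{24}{5} + 5\right) + 0\right) = -6 + \left(\frac{49}{5} + 0\right) = -6 + \frac{49}{5} = \frac{19}{5} \approx 3.8$)
$- (3 + c) = - (3 + \frac{19}{5}) = \left(-1\right) \frac{34}{5} = - \frac{34}{5}$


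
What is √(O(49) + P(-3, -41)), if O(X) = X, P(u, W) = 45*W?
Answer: 2*I*√449 ≈ 42.379*I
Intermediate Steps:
√(O(49) + P(-3, -41)) = √(49 + 45*(-41)) = √(49 - 1845) = √(-1796) = 2*I*√449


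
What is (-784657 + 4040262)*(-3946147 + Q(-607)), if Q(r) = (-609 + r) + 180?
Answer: -12850468710715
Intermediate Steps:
Q(r) = -429 + r
(-784657 + 4040262)*(-3946147 + Q(-607)) = (-784657 + 4040262)*(-3946147 + (-429 - 607)) = 3255605*(-3946147 - 1036) = 3255605*(-3947183) = -12850468710715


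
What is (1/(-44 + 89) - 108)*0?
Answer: 0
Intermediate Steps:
(1/(-44 + 89) - 108)*0 = (1/45 - 108)*0 = -4859/45*0 = 0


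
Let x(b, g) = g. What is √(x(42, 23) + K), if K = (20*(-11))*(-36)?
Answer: 13*√47 ≈ 89.124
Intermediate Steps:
K = 7920 (K = -220*(-36) = 7920)
√(x(42, 23) + K) = √(23 + 7920) = √7943 = 13*√47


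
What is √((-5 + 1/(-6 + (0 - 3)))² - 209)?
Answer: I*√14813/9 ≈ 13.523*I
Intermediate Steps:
√((-5 + 1/(-6 + (0 - 3)))² - 209) = √((-5 + 1/(-6 - 3))² - 209) = √((-5 + 1/(-9))² - 209) = √((-5 - ⅑)² - 209) = √((-46/9)² - 209) = √(2116/81 - 209) = √(-14813/81) = I*√14813/9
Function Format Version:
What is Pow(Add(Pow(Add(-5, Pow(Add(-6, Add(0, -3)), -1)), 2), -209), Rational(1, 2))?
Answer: Mul(Rational(1, 9), I, Pow(14813, Rational(1, 2))) ≈ Mul(13.523, I)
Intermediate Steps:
Pow(Add(Pow(Add(-5, Pow(Add(-6, Add(0, -3)), -1)), 2), -209), Rational(1, 2)) = Pow(Add(Pow(Add(-5, Pow(Add(-6, -3), -1)), 2), -209), Rational(1, 2)) = Pow(Add(Pow(Add(-5, Pow(-9, -1)), 2), -209), Rational(1, 2)) = Pow(Add(Pow(Add(-5, Rational(-1, 9)), 2), -209), Rational(1, 2)) = Pow(Add(Pow(Rational(-46, 9), 2), -209), Rational(1, 2)) = Pow(Add(Rational(2116, 81), -209), Rational(1, 2)) = Pow(Rational(-14813, 81), Rational(1, 2)) = Mul(Rational(1, 9), I, Pow(14813, Rational(1, 2)))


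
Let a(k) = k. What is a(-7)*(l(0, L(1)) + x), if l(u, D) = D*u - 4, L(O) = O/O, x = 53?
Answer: -343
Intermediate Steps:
L(O) = 1
l(u, D) = -4 + D*u
a(-7)*(l(0, L(1)) + x) = -7*((-4 + 1*0) + 53) = -7*((-4 + 0) + 53) = -7*(-4 + 53) = -7*49 = -343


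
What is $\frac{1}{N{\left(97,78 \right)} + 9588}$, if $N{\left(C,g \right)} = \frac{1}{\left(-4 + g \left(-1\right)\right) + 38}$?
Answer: $\frac{44}{421871} \approx 0.0001043$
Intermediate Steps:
$N{\left(C,g \right)} = \frac{1}{34 - g}$ ($N{\left(C,g \right)} = \frac{1}{\left(-4 - g\right) + 38} = \frac{1}{34 - g}$)
$\frac{1}{N{\left(97,78 \right)} + 9588} = \frac{1}{- \frac{1}{-34 + 78} + 9588} = \frac{1}{- \frac{1}{44} + 9588} = \frac{1}{\frac{421871}{44}} = \frac{44}{421871}$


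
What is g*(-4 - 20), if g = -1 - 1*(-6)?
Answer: -120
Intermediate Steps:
g = 5 (g = -1 + 6 = 5)
g*(-4 - 20) = 5*(-4 - 20) = 5*(-24) = -120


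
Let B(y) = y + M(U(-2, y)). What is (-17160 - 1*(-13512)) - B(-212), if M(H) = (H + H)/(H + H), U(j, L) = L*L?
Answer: -3437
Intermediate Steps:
U(j, L) = L**2
M(H) = 1 (M(H) = (2*H)/((2*H)) = (2*H)*(1/(2*H)) = 1)
B(y) = 1 + y (B(y) = y + 1 = 1 + y)
(-17160 - 1*(-13512)) - B(-212) = (-17160 - 1*(-13512)) - (1 - 212) = (-17160 + 13512) - 1*(-211) = -3648 + 211 = -3437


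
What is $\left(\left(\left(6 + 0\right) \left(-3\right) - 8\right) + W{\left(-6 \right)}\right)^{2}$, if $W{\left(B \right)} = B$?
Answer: $1024$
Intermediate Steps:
$\left(\left(\left(6 + 0\right) \left(-3\right) - 8\right) + W{\left(-6 \right)}\right)^{2} = \left(\left(\left(6 + 0\right) \left(-3\right) - 8\right) - 6\right)^{2} = \left(\left(6 \left(-3\right) - 8\right) - 6\right)^{2} = \left(\left(-18 - 8\right) - 6\right)^{2} = \left(-26 - 6\right)^{2} = \left(-32\right)^{2} = 1024$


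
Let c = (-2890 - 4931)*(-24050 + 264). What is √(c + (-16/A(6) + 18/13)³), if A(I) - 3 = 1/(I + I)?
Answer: 3*√1106423440090505914/231361 ≈ 13639.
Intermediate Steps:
A(I) = 3 + 1/(2*I) (A(I) = 3 + 1/(I + I) = 3 + 1/(2*I))
c = 186030306 (c = -7821*(-23786) = 186030306)
√(c + (-16/A(6) + 18/13)³) = √(186030306 + (-16/(3 + (½)/6) + 18/13)³) = √(186030306 + (-16/(3 + (½)*(⅙)) + 18*(1/13))³) = √(186030306 + (-16/(3 + 1/12) + 18/13)³) = √(186030306 + (-16/37/12 + 18/13)³) = √(186030306 + (-16*12/37 + 18/13)³) = √(186030306 + (-192/37 + 18/13)³) = √(186030306 + (-1830/481)³) = √(186030306 - 6128487000/111284641) = √(20702309689843146/111284641) = 3*√1106423440090505914/231361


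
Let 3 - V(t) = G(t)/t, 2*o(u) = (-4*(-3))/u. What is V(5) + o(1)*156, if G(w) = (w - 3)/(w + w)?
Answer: 23474/25 ≈ 938.96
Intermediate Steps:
G(w) = (-3 + w)/(2*w) (G(w) = (-3 + w)/((2*w)) = (-3 + w)*(1/(2*w)) = (-3 + w)/(2*w))
o(u) = 6/u (o(u) = ((-4*(-3))/u)/2 = (12/u)/2 = 6/u)
V(t) = 3 - (-3 + t)/(2*t²) (V(t) = 3 - (-3 + t)/(2*t)/t = 3 - (-3 + t)/(2*t²))
V(5) + o(1)*156 = (½)*(3 - 1*5 + 6*5²)/5² + (6/1)*156 = (½)*(1/25)*(3 - 5 + 6*25) + (6*1)*156 = (½)*(1/25)*(3 - 5 + 150) + 6*156 = (½)*(1/25)*148 + 936 = 74/25 + 936 = 23474/25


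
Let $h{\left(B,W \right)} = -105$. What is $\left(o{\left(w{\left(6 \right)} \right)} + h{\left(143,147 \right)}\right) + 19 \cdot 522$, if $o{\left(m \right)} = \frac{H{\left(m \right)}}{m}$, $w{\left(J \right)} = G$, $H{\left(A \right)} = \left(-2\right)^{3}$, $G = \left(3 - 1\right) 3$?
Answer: $\frac{29435}{3} \approx 9811.7$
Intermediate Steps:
$G = 6$ ($G = 2 \cdot 3 = 6$)
$H{\left(A \right)} = -8$
$w{\left(J \right)} = 6$
$o{\left(m \right)} = - \frac{8}{m}$
$\left(o{\left(w{\left(6 \right)} \right)} + h{\left(143,147 \right)}\right) + 19 \cdot 522 = \left(- \frac{8}{6} - 105\right) + 19 \cdot 522 = \left(\left(-8\right) \frac{1}{6} - 105\right) + 9918 = \left(- \frac{4}{3} - 105\right) + 9918 = - \frac{319}{3} + 9918 = \frac{29435}{3}$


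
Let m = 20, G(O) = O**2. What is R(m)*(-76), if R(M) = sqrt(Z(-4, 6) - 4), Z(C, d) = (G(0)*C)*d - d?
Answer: -76*I*sqrt(10) ≈ -240.33*I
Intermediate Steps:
Z(C, d) = -d (Z(C, d) = (0**2*C)*d - d = (0*C)*d - d = 0*d - d = 0 - d = -d)
R(M) = I*sqrt(10) (R(M) = sqrt(-1*6 - 4) = sqrt(-6 - 4) = sqrt(-10) = I*sqrt(10))
R(m)*(-76) = (I*sqrt(10))*(-76) = -76*I*sqrt(10)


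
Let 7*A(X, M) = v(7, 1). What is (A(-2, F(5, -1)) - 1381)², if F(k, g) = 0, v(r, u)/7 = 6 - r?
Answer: 1909924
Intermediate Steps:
v(r, u) = 42 - 7*r (v(r, u) = 7*(6 - r) = 42 - 7*r)
A(X, M) = -1 (A(X, M) = (42 - 7*7)/7 = (42 - 49)/7 = (⅐)*(-7) = -1)
(A(-2, F(5, -1)) - 1381)² = (-1 - 1381)² = (-1382)² = 1909924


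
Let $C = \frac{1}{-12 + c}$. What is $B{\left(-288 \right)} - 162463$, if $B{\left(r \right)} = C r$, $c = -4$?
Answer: $-162445$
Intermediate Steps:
$C = - \frac{1}{16}$ ($C = \frac{1}{-12 - 4} = \frac{1}{-16} = - \frac{1}{16} \approx -0.0625$)
$B{\left(r \right)} = - \frac{r}{16}$
$B{\left(-288 \right)} - 162463 = \left(- \frac{1}{16}\right) \left(-288\right) - 162463 = 18 - 162463 = -162445$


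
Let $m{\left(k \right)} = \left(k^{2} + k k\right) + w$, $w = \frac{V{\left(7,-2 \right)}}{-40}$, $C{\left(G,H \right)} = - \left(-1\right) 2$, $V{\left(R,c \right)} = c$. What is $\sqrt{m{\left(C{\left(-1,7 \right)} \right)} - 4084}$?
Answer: $\frac{i \sqrt{407595}}{10} \approx 63.843 i$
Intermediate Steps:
$C{\left(G,H \right)} = 2$ ($C{\left(G,H \right)} = \left(-1\right) \left(-2\right) = 2$)
$w = \frac{1}{20}$ ($w = - \frac{2}{-40} = \left(-2\right) \left(- \frac{1}{40}\right) = \frac{1}{20} \approx 0.05$)
$m{\left(k \right)} = \frac{1}{20} + 2 k^{2}$ ($m{\left(k \right)} = \left(k^{2} + k k\right) + \frac{1}{20} = \left(k^{2} + k^{2}\right) + \frac{1}{20} = 2 k^{2} + \frac{1}{20} = \frac{1}{20} + 2 k^{2}$)
$\sqrt{m{\left(C{\left(-1,7 \right)} \right)} - 4084} = \sqrt{\left(\frac{1}{20} + 2 \cdot 2^{2}\right) - 4084} = \sqrt{\left(\frac{1}{20} + 2 \cdot 4\right) - 4084} = \sqrt{\left(\frac{1}{20} + 8\right) - 4084} = \sqrt{\frac{161}{20} - 4084} = \sqrt{- \frac{81519}{20}} = \frac{i \sqrt{407595}}{10}$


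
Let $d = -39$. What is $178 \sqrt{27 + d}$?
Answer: $356 i \sqrt{3} \approx 616.61 i$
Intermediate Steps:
$178 \sqrt{27 + d} = 178 \sqrt{27 - 39} = 178 \sqrt{-12} = 178 \cdot 2 i \sqrt{3} = 356 i \sqrt{3}$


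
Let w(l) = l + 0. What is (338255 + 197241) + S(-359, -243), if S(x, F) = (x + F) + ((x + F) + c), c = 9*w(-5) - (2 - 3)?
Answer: 534248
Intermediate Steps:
w(l) = l
c = -44 (c = 9*(-5) - (2 - 3) = -45 - 1*(-1) = -45 + 1 = -44)
S(x, F) = -44 + 2*F + 2*x (S(x, F) = (x + F) + ((x + F) - 44) = (F + x) + ((F + x) - 44) = (F + x) + (-44 + F + x) = -44 + 2*F + 2*x)
(338255 + 197241) + S(-359, -243) = (338255 + 197241) + (-44 + 2*(-243) + 2*(-359)) = 535496 + (-44 - 486 - 718) = 535496 - 1248 = 534248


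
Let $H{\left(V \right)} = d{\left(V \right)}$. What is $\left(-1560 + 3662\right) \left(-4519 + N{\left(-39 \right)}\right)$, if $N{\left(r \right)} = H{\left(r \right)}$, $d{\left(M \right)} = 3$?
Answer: $-9492632$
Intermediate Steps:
$H{\left(V \right)} = 3$
$N{\left(r \right)} = 3$
$\left(-1560 + 3662\right) \left(-4519 + N{\left(-39 \right)}\right) = \left(-1560 + 3662\right) \left(-4519 + 3\right) = 2102 \left(-4516\right) = -9492632$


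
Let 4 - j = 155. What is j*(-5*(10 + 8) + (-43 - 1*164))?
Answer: 44847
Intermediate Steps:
j = -151 (j = 4 - 1*155 = 4 - 155 = -151)
j*(-5*(10 + 8) + (-43 - 1*164)) = -151*(-5*(10 + 8) + (-43 - 1*164)) = -151*(-5*18 + (-43 - 164)) = -151*(-90 - 207) = -151*(-297) = 44847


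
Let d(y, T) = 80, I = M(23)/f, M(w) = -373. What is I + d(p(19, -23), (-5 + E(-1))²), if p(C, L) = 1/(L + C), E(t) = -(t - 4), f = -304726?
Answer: 24378453/304726 ≈ 80.001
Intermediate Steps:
E(t) = 4 - t (E(t) = -(-4 + t) = 4 - t)
p(C, L) = 1/(C + L)
I = 373/304726 (I = -373/(-304726) = -373*(-1/304726) = 373/304726 ≈ 0.0012241)
I + d(p(19, -23), (-5 + E(-1))²) = 373/304726 + 80 = 24378453/304726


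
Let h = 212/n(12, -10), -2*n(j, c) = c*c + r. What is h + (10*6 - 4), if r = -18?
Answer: 2084/41 ≈ 50.829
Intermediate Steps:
n(j, c) = 9 - c²/2 (n(j, c) = -(c*c - 18)/2 = -(c² - 18)/2 = -(-18 + c²)/2 = 9 - c²/2)
h = -212/41 (h = 212/(9 - ½*(-10)²) = 212/(9 - ½*100) = 212/(9 - 50) = 212/(-41) = 212*(-1/41) = -212/41 ≈ -5.1707)
h + (10*6 - 4) = -212/41 + (10*6 - 4) = -212/41 + (60 - 4) = -212/41 + 56 = 2084/41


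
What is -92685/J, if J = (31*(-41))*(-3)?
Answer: -30895/1271 ≈ -24.308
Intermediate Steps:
J = 3813 (J = -1271*(-3) = 3813)
-92685/J = -92685/3813 = -92685*1/3813 = -30895/1271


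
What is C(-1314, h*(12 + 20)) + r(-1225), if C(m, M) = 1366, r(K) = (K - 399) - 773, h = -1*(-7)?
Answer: -1031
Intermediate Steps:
h = 7
r(K) = -1172 + K (r(K) = (-399 + K) - 773 = -1172 + K)
C(-1314, h*(12 + 20)) + r(-1225) = 1366 + (-1172 - 1225) = 1366 - 2397 = -1031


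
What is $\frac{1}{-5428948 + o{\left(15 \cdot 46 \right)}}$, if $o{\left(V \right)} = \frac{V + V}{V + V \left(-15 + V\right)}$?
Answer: $- \frac{338}{1834984423} \approx -1.842 \cdot 10^{-7}$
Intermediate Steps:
$o{\left(V \right)} = \frac{2 V}{V + V \left(-15 + V\right)}$
$\frac{1}{-5428948 + o{\left(15 \cdot 46 \right)}} = \frac{1}{-5428948 + \frac{2}{-14 + 15 \cdot 46}} = \frac{1}{-5428948 + \frac{2}{-14 + 690}} = \frac{1}{-5428948 + \frac{2}{676}} = \frac{1}{-5428948 + 2 \cdot \frac{1}{676}} = \frac{1}{-5428948 + \frac{1}{338}} = \frac{1}{- \frac{1834984423}{338}} = - \frac{338}{1834984423}$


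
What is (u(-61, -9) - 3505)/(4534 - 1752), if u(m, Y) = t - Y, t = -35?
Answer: -33/26 ≈ -1.2692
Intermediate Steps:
u(m, Y) = -35 - Y
(u(-61, -9) - 3505)/(4534 - 1752) = ((-35 - 1*(-9)) - 3505)/(4534 - 1752) = ((-35 + 9) - 3505)/2782 = (-26 - 3505)*(1/2782) = -3531*1/2782 = -33/26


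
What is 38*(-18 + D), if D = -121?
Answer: -5282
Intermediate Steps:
38*(-18 + D) = 38*(-18 - 121) = 38*(-139) = -5282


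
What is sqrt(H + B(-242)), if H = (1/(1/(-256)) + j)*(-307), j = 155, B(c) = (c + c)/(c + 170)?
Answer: sqrt(1116494)/6 ≈ 176.11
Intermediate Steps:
B(c) = 2*c/(170 + c) (B(c) = (2*c)/(170 + c) = 2*c/(170 + c))
H = 31007 (H = (1/(1/(-256)) + 155)*(-307) = (1/(-1/256) + 155)*(-307) = (-256 + 155)*(-307) = -101*(-307) = 31007)
sqrt(H + B(-242)) = sqrt(31007 + 2*(-242)/(170 - 242)) = sqrt(31007 + 2*(-242)/(-72)) = sqrt(31007 + 2*(-242)*(-1/72)) = sqrt(31007 + 121/18) = sqrt(558247/18) = sqrt(1116494)/6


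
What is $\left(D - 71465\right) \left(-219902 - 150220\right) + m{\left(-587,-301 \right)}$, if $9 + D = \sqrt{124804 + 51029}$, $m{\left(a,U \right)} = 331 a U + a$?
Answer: $26512582638 - 1110366 \sqrt{19537} \approx 2.6357 \cdot 10^{10}$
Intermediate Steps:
$m{\left(a,U \right)} = a + 331 U a$ ($m{\left(a,U \right)} = 331 U a + a = a + 331 U a$)
$D = -9 + 3 \sqrt{19537}$ ($D = -9 + \sqrt{124804 + 51029} = -9 + \sqrt{175833} = -9 + 3 \sqrt{19537} \approx 410.32$)
$\left(D - 71465\right) \left(-219902 - 150220\right) + m{\left(-587,-301 \right)} = \left(\left(-9 + 3 \sqrt{19537}\right) - 71465\right) \left(-219902 - 150220\right) - 587 \left(1 + 331 \left(-301\right)\right) = \left(-71474 + 3 \sqrt{19537}\right) \left(-370122\right) - 587 \left(1 - 99631\right) = \left(26454099828 - 1110366 \sqrt{19537}\right) - -58482810 = \left(26454099828 - 1110366 \sqrt{19537}\right) + 58482810 = 26512582638 - 1110366 \sqrt{19537}$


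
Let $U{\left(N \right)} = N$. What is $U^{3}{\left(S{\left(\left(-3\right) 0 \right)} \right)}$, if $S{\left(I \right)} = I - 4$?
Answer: $-64$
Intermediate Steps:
$S{\left(I \right)} = -4 + I$ ($S{\left(I \right)} = I - 4 = -4 + I$)
$U^{3}{\left(S{\left(\left(-3\right) 0 \right)} \right)} = \left(-4 - 0\right)^{3} = \left(-4 + 0\right)^{3} = \left(-4\right)^{3} = -64$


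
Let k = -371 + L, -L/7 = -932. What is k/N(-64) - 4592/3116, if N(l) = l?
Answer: -118699/1216 ≈ -97.614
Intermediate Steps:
L = 6524 (L = -7*(-932) = 6524)
k = 6153 (k = -371 + 6524 = 6153)
k/N(-64) - 4592/3116 = 6153/(-64) - 4592/3116 = 6153*(-1/64) - 4592*1/3116 = -6153/64 - 28/19 = -118699/1216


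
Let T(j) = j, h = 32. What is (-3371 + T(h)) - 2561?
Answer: -5900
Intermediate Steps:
(-3371 + T(h)) - 2561 = (-3371 + 32) - 2561 = -3339 - 2561 = -5900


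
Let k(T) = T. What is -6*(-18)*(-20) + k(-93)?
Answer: -2253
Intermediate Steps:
-6*(-18)*(-20) + k(-93) = -6*(-18)*(-20) - 93 = 108*(-20) - 93 = -2160 - 93 = -2253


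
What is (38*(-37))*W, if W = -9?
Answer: 12654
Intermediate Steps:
(38*(-37))*W = (38*(-37))*(-9) = -1406*(-9) = 12654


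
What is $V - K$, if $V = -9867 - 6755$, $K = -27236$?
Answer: $10614$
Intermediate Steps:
$V = -16622$
$V - K = -16622 - -27236 = -16622 + 27236 = 10614$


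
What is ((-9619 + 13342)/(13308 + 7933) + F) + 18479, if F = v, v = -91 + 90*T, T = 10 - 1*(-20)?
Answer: 447933931/21241 ≈ 21088.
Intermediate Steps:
T = 30 (T = 10 + 20 = 30)
v = 2609 (v = -91 + 90*30 = -91 + 2700 = 2609)
F = 2609
((-9619 + 13342)/(13308 + 7933) + F) + 18479 = ((-9619 + 13342)/(13308 + 7933) + 2609) + 18479 = (3723/21241 + 2609) + 18479 = 55421492/21241 + 18479 = 447933931/21241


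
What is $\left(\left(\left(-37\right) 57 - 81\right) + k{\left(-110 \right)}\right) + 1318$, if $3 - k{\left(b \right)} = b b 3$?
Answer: $-37169$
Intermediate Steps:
$k{\left(b \right)} = 3 - 3 b^{2}$ ($k{\left(b \right)} = 3 - b b 3 = 3 - b^{2} \cdot 3 = 3 - 3 b^{2}$)
$\left(\left(\left(-37\right) 57 - 81\right) + k{\left(-110 \right)}\right) + 1318 = \left(\left(\left(-37\right) 57 - 81\right) + \left(3 - 3 \left(-110\right)^{2}\right)\right) + 1318 = \left(\left(-2109 - 81\right) + \left(3 - 36300\right)\right) + 1318 = \left(-2190 + \left(3 - 36300\right)\right) + 1318 = \left(-2190 - 36297\right) + 1318 = -38487 + 1318 = -37169$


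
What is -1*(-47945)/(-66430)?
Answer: -9589/13286 ≈ -0.72174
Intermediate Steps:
-1*(-47945)/(-66430) = 47945*(-1/66430) = -9589/13286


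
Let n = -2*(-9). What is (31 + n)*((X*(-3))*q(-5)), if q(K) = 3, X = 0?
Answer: 0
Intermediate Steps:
n = 18
(31 + n)*((X*(-3))*q(-5)) = (31 + 18)*((0*(-3))*3) = 49*(0*3) = 49*0 = 0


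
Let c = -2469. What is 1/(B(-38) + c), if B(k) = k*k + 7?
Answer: -1/1018 ≈ -0.00098232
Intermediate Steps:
B(k) = 7 + k² (B(k) = k² + 7 = 7 + k²)
1/(B(-38) + c) = 1/((7 + (-38)²) - 2469) = 1/((7 + 1444) - 2469) = 1/(1451 - 2469) = 1/(-1018) = -1/1018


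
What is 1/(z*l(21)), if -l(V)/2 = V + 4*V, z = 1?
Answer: -1/210 ≈ -0.0047619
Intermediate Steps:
l(V) = -10*V (l(V) = -2*(V + 4*V) = -10*V)
1/(z*l(21)) = 1/(1*(-10*21)) = 1/(1*(-210)) = 1/(-210) = -1/210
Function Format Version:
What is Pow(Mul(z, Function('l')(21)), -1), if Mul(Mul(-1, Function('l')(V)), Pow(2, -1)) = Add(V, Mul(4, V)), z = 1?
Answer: Rational(-1, 210) ≈ -0.0047619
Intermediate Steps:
Function('l')(V) = Mul(-10, V) (Function('l')(V) = Mul(-2, Add(V, Mul(4, V))) = Mul(-2, Mul(5, V)) = Mul(-10, V))
Pow(Mul(z, Function('l')(21)), -1) = Pow(Mul(1, Mul(-10, 21)), -1) = Pow(Mul(1, -210), -1) = Pow(-210, -1) = Rational(-1, 210)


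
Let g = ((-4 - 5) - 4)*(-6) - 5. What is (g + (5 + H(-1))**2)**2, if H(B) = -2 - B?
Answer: 7921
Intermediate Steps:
g = 73 (g = (-9 - 4)*(-6) - 5 = -13*(-6) - 5 = 78 - 5 = 73)
(g + (5 + H(-1))**2)**2 = (73 + (5 + (-2 - 1*(-1)))**2)**2 = (73 + (5 + (-2 + 1))**2)**2 = (73 + (5 - 1)**2)**2 = (73 + 4**2)**2 = (73 + 16)**2 = 89**2 = 7921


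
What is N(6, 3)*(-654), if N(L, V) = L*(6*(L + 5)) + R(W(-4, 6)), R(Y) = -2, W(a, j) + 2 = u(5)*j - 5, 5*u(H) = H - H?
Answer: -257676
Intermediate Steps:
u(H) = 0 (u(H) = (H - H)/5 = (⅕)*0 = 0)
W(a, j) = -7 (W(a, j) = -2 + (0*j - 5) = -2 + (0 - 5) = -2 - 5 = -7)
N(L, V) = -2 + L*(30 + 6*L) (N(L, V) = L*(6*(L + 5)) - 2 = L*(6*(5 + L)) - 2 = L*(30 + 6*L) - 2 = -2 + L*(30 + 6*L))
N(6, 3)*(-654) = (-2 + 6*6² + 30*6)*(-654) = (-2 + 6*36 + 180)*(-654) = (-2 + 216 + 180)*(-654) = 394*(-654) = -257676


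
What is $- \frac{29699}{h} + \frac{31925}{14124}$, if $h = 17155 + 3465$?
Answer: $\frac{29853103}{36404610} \approx 0.82004$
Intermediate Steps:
$h = 20620$
$- \frac{29699}{h} + \frac{31925}{14124} = - \frac{29699}{20620} + \frac{31925}{14124} = \frac{29853103}{36404610}$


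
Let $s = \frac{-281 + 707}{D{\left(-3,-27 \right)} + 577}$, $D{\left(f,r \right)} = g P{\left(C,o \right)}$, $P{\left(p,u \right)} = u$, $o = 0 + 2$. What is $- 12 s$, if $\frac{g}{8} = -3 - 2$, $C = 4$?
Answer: $- \frac{72}{7} \approx -10.286$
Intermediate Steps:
$o = 2$
$g = -40$ ($g = 8 \left(-3 - 2\right) = 8 \left(-5\right) = -40$)
$D{\left(f,r \right)} = -80$ ($D{\left(f,r \right)} = \left(-40\right) 2 = -80$)
$s = \frac{6}{7}$ ($s = \frac{-281 + 707}{-80 + 577} = \frac{426}{497} = 426 \cdot \frac{1}{497} = \frac{6}{7} \approx 0.85714$)
$- 12 s = \left(-12\right) \frac{6}{7} = - \frac{72}{7}$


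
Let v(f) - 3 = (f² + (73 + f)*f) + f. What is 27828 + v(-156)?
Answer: 64959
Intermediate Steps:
v(f) = 3 + f + f² + f*(73 + f) (v(f) = 3 + ((f² + (73 + f)*f) + f) = 3 + ((f² + f*(73 + f)) + f) = 3 + (f + f² + f*(73 + f)) = 3 + f + f² + f*(73 + f))
27828 + v(-156) = 27828 + (3 + 2*(-156)² + 74*(-156)) = 27828 + (3 + 2*24336 - 11544) = 27828 + (3 + 48672 - 11544) = 27828 + 37131 = 64959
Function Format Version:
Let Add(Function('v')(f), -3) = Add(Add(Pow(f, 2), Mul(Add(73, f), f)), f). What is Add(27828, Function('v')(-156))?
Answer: 64959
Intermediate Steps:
Function('v')(f) = Add(3, f, Pow(f, 2), Mul(f, Add(73, f))) (Function('v')(f) = Add(3, Add(Add(Pow(f, 2), Mul(Add(73, f), f)), f)) = Add(3, Add(Add(Pow(f, 2), Mul(f, Add(73, f))), f)) = Add(3, Add(f, Pow(f, 2), Mul(f, Add(73, f)))) = Add(3, f, Pow(f, 2), Mul(f, Add(73, f))))
Add(27828, Function('v')(-156)) = Add(27828, Add(3, Mul(2, Pow(-156, 2)), Mul(74, -156))) = Add(27828, Add(3, Mul(2, 24336), -11544)) = Add(27828, Add(3, 48672, -11544)) = Add(27828, 37131) = 64959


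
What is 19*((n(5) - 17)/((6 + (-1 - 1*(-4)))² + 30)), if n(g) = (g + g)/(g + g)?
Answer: -304/111 ≈ -2.7387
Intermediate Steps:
n(g) = 1 (n(g) = (2*g)/((2*g)) = (2*g)*(1/(2*g)) = 1)
19*((n(5) - 17)/((6 + (-1 - 1*(-4)))² + 30)) = 19*((1 - 17)/((6 + (-1 - 1*(-4)))² + 30)) = 19*(-16/((6 + (-1 + 4))² + 30)) = 19*(-16/((6 + 3)² + 30)) = 19*(-16/(9² + 30)) = 19*(-16/(81 + 30)) = 19*(-16/111) = -304/111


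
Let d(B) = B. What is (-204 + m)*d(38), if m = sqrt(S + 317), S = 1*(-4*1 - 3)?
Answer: -7752 + 38*sqrt(310) ≈ -7082.9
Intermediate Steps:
S = -7 (S = 1*(-4 - 3) = 1*(-7) = -7)
m = sqrt(310) (m = sqrt(-7 + 317) = sqrt(310) ≈ 17.607)
(-204 + m)*d(38) = (-204 + sqrt(310))*38 = -7752 + 38*sqrt(310)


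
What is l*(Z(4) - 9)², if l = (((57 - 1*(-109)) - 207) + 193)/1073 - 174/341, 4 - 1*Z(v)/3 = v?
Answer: -10924470/365893 ≈ -29.857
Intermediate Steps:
Z(v) = 12 - 3*v
l = -134870/365893 (l = (((57 + 109) - 207) + 193)*(1/1073) - 174*1/341 = ((166 - 207) + 193)*(1/1073) - 174/341 = (-41 + 193)*(1/1073) - 174/341 = 152*(1/1073) - 174/341 = 152/1073 - 174/341 = -134870/365893 ≈ -0.36861)
l*(Z(4) - 9)² = -134870*((12 - 3*4) - 9)²/365893 = -134870*((12 - 12) - 9)²/365893 = -134870*(0 - 9)²/365893 = -134870/365893*(-9)² = -134870/365893*81 = -10924470/365893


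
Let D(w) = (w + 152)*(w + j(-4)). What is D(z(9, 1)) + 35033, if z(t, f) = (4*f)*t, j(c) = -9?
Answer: 40109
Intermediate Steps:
z(t, f) = 4*f*t
D(w) = (-9 + w)*(152 + w) (D(w) = (w + 152)*(w - 9) = (152 + w)*(-9 + w) = (-9 + w)*(152 + w))
D(z(9, 1)) + 35033 = (-1368 + (4*1*9)**2 + 143*(4*1*9)) + 35033 = (-1368 + 36**2 + 143*36) + 35033 = (-1368 + 1296 + 5148) + 35033 = 5076 + 35033 = 40109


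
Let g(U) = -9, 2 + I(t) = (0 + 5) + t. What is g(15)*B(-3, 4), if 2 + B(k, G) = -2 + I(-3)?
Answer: 36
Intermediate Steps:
I(t) = 3 + t (I(t) = -2 + ((0 + 5) + t) = -2 + (5 + t) = 3 + t)
B(k, G) = -4 (B(k, G) = -2 + (-2 + (3 - 3)) = -2 + (-2 + 0) = -2 - 2 = -4)
g(15)*B(-3, 4) = -9*(-4) = 36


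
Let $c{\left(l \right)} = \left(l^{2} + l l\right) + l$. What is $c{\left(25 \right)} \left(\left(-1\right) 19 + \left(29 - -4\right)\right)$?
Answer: $17850$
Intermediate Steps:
$c{\left(l \right)} = l + 2 l^{2}$ ($c{\left(l \right)} = \left(l^{2} + l^{2}\right) + l = 2 l^{2} + l = l + 2 l^{2}$)
$c{\left(25 \right)} \left(\left(-1\right) 19 + \left(29 - -4\right)\right) = 25 \left(1 + 2 \cdot 25\right) \left(\left(-1\right) 19 + \left(29 - -4\right)\right) = 25 \left(1 + 50\right) \left(-19 + \left(29 + 4\right)\right) = 25 \cdot 51 \left(-19 + 33\right) = 1275 \cdot 14 = 17850$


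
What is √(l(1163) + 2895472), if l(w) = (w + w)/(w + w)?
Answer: √2895473 ≈ 1701.6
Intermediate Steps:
l(w) = 1 (l(w) = (2*w)/((2*w)) = (2*w)*(1/(2*w)) = 1)
√(l(1163) + 2895472) = √(1 + 2895472) = √2895473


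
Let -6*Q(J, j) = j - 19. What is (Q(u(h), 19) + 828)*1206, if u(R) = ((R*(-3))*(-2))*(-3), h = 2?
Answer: 998568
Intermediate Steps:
u(R) = -18*R (u(R) = (-3*R*(-2))*(-3) = (6*R)*(-3) = -18*R)
Q(J, j) = 19/6 - j/6 (Q(J, j) = -(j - 19)/6 = -(-19 + j)/6 = 19/6 - j/6)
(Q(u(h), 19) + 828)*1206 = ((19/6 - ⅙*19) + 828)*1206 = ((19/6 - 19/6) + 828)*1206 = (0 + 828)*1206 = 828*1206 = 998568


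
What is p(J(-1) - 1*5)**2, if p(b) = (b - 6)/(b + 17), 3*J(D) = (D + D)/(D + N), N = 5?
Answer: 4489/5041 ≈ 0.89050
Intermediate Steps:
J(D) = 2*D/(3*(5 + D)) (J(D) = ((D + D)/(D + 5))/3 = ((2*D)/(5 + D))/3 = (2*D/(5 + D))/3 = 2*D/(3*(5 + D)))
p(b) = (-6 + b)/(17 + b)
p(J(-1) - 1*5)**2 = ((-6 + ((2/3)*(-1)/(5 - 1) - 1*5))/(17 + ((2/3)*(-1)/(5 - 1) - 1*5)))**2 = ((-6 + ((2/3)*(-1)/4 - 5))/(17 + ((2/3)*(-1)/4 - 5)))**2 = ((-6 + ((2/3)*(-1)*(1/4) - 5))/(17 + ((2/3)*(-1)*(1/4) - 5)))**2 = ((-6 + (-1/6 - 5))/(17 + (-1/6 - 5)))**2 = ((-6 - 31/6)/(17 - 31/6))**2 = (-67/6/(71/6))**2 = ((6/71)*(-67/6))**2 = (-67/71)**2 = 4489/5041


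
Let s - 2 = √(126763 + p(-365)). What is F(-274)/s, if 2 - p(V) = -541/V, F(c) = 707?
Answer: -258055/23133612 + 707*√4222017415/23133612 ≈ 1.9746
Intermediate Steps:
p(V) = 2 + 541/V (p(V) = 2 - (-541)/V = 2 + 541/V)
s = 2 + 2*√4222017415/365 (s = 2 + √(126763 + (2 + 541/(-365))) = 2 + √(126763 + (2 + 541*(-1/365))) = 2 + √(126763 + (2 - 541/365)) = 2 + √(126763 + 189/365) = 2 + √(46268684/365) = 2 + 2*√4222017415/365 ≈ 358.04)
F(-274)/s = 707/(2 + 2*√4222017415/365)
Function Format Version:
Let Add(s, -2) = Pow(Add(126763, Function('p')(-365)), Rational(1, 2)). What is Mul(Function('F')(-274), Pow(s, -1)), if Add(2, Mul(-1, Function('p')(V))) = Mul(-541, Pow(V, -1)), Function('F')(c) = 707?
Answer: Add(Rational(-258055, 23133612), Mul(Rational(707, 23133612), Pow(4222017415, Rational(1, 2)))) ≈ 1.9746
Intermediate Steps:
Function('p')(V) = Add(2, Mul(541, Pow(V, -1))) (Function('p')(V) = Add(2, Mul(-1, Mul(-541, Pow(V, -1)))) = Add(2, Mul(541, Pow(V, -1))))
s = Add(2, Mul(Rational(2, 365), Pow(4222017415, Rational(1, 2)))) (s = Add(2, Pow(Add(126763, Add(2, Mul(541, Pow(-365, -1)))), Rational(1, 2))) = Add(2, Pow(Add(126763, Add(2, Mul(541, Rational(-1, 365)))), Rational(1, 2))) = Add(2, Pow(Add(126763, Add(2, Rational(-541, 365))), Rational(1, 2))) = Add(2, Pow(Add(126763, Rational(189, 365)), Rational(1, 2))) = Add(2, Pow(Rational(46268684, 365), Rational(1, 2))) = Add(2, Mul(Rational(2, 365), Pow(4222017415, Rational(1, 2)))) ≈ 358.04)
Mul(Function('F')(-274), Pow(s, -1)) = Mul(707, Pow(Add(2, Mul(Rational(2, 365), Pow(4222017415, Rational(1, 2)))), -1))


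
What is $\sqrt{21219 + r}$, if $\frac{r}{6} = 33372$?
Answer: $\sqrt{221451} \approx 470.59$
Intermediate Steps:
$r = 200232$ ($r = 6 \cdot 33372 = 200232$)
$\sqrt{21219 + r} = \sqrt{21219 + 200232} = \sqrt{221451}$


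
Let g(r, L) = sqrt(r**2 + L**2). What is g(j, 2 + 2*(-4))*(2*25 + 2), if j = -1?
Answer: 52*sqrt(37) ≈ 316.30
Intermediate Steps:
g(r, L) = sqrt(L**2 + r**2)
g(j, 2 + 2*(-4))*(2*25 + 2) = sqrt((2 + 2*(-4))**2 + (-1)**2)*(2*25 + 2) = sqrt((2 - 8)**2 + 1)*(50 + 2) = sqrt((-6)**2 + 1)*52 = sqrt(36 + 1)*52 = sqrt(37)*52 = 52*sqrt(37)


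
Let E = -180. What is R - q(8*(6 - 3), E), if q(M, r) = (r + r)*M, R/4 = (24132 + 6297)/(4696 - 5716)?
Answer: 724257/85 ≈ 8520.7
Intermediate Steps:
R = -10143/85 (R = 4*((24132 + 6297)/(4696 - 5716)) = 4*(30429/(-1020)) = 4*(30429*(-1/1020)) = 4*(-10143/340) = -10143/85 ≈ -119.33)
q(M, r) = 2*M*r (q(M, r) = (2*r)*M = 2*M*r)
R - q(8*(6 - 3), E) = -10143/85 - 2*8*(6 - 3)*(-180) = -10143/85 - 2*8*3*(-180) = -10143/85 - 2*24*(-180) = -10143/85 - 1*(-8640) = -10143/85 + 8640 = 724257/85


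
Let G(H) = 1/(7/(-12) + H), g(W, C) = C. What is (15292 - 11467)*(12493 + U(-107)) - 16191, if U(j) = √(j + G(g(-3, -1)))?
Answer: 47769534 + 3825*I*√38855/19 ≈ 4.777e+7 + 39683.0*I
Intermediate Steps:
G(H) = 1/(-7/12 + H) (G(H) = 1/(7*(-1/12) + H) = 1/(-7/12 + H))
U(j) = √(-12/19 + j) (U(j) = √(j + 12/(-7 + 12*(-1))) = √(j + 12/(-7 - 12)) = √(j + 12/(-19)) = √(j + 12*(-1/19)) = √(j - 12/19) = √(-12/19 + j))
(15292 - 11467)*(12493 + U(-107)) - 16191 = (15292 - 11467)*(12493 + √(-228 + 361*(-107))/19) - 16191 = 3825*(12493 + √(-228 - 38627)/19) - 16191 = 3825*(12493 + √(-38855)/19) - 16191 = 3825*(12493 + (I*√38855)/19) - 16191 = 3825*(12493 + I*√38855/19) - 16191 = (47785725 + 3825*I*√38855/19) - 16191 = 47769534 + 3825*I*√38855/19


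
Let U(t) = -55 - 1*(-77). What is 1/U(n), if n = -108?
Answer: 1/22 ≈ 0.045455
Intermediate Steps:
U(t) = 22 (U(t) = -55 + 77 = 22)
1/U(n) = 1/22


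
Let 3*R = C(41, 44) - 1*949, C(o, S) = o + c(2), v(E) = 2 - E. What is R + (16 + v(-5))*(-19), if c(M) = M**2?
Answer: -2215/3 ≈ -738.33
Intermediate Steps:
C(o, S) = 4 + o (C(o, S) = o + 2**2 = o + 4 = 4 + o)
R = -904/3 (R = ((4 + 41) - 1*949)/3 = (45 - 949)/3 = (1/3)*(-904) = -904/3 ≈ -301.33)
R + (16 + v(-5))*(-19) = -904/3 + (16 + (2 - 1*(-5)))*(-19) = -904/3 + (16 + (2 + 5))*(-19) = -904/3 + (16 + 7)*(-19) = -904/3 + 23*(-19) = -904/3 - 437 = -2215/3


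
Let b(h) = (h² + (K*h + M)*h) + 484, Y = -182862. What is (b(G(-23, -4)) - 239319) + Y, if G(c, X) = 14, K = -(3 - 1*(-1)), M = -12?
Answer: -422453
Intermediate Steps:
K = -4 (K = -(3 + 1) = -1*4 = -4)
b(h) = 484 + h² + h*(-12 - 4*h) (b(h) = (h² + (-4*h - 12)*h) + 484 = (h² + (-12 - 4*h)*h) + 484 = (h² + h*(-12 - 4*h)) + 484 = 484 + h² + h*(-12 - 4*h))
(b(G(-23, -4)) - 239319) + Y = ((484 - 12*14 - 3*14²) - 239319) - 182862 = ((484 - 168 - 3*196) - 239319) - 182862 = ((484 - 168 - 588) - 239319) - 182862 = (-272 - 239319) - 182862 = -239591 - 182862 = -422453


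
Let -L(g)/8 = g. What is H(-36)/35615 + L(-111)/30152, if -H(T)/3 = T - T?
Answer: 111/3769 ≈ 0.029451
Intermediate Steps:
H(T) = 0 (H(T) = -3*(T - T) = -3*0 = 0)
L(g) = -8*g
H(-36)/35615 + L(-111)/30152 = 0/35615 - 8*(-111)/30152 = 0*(1/35615) + 888*(1/30152) = 0 + 111/3769 = 111/3769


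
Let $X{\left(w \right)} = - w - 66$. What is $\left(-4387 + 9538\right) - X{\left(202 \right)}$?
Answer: $5419$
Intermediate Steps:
$X{\left(w \right)} = -66 - w$ ($X{\left(w \right)} = - w - 66 = -66 - w$)
$\left(-4387 + 9538\right) - X{\left(202 \right)} = \left(-4387 + 9538\right) - \left(-66 - 202\right) = 5151 - \left(-66 - 202\right) = 5151 - -268 = 5151 + 268 = 5419$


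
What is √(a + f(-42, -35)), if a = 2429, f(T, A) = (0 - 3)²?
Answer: √2438 ≈ 49.376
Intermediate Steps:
f(T, A) = 9 (f(T, A) = (-3)² = 9)
√(a + f(-42, -35)) = √(2429 + 9) = √2438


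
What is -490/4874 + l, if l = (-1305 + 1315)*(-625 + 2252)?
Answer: 39649745/2437 ≈ 16270.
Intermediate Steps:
l = 16270 (l = 10*1627 = 16270)
-490/4874 + l = -490/4874 + 16270 = -490*1/4874 + 16270 = -245/2437 + 16270 = 39649745/2437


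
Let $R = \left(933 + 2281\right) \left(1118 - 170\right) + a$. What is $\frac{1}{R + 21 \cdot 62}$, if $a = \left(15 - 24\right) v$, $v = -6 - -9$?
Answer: $\frac{1}{3048147} \approx 3.2807 \cdot 10^{-7}$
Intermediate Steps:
$v = 3$ ($v = -6 + 9 = 3$)
$a = -27$ ($a = \left(15 - 24\right) 3 = \left(-9\right) 3 = -27$)
$R = 3046845$ ($R = \left(933 + 2281\right) \left(1118 - 170\right) - 27 = 3214 \cdot 948 - 27 = 3046872 - 27 = 3046845$)
$\frac{1}{R + 21 \cdot 62} = \frac{1}{3046845 + 21 \cdot 62} = \frac{1}{3046845 + 1302} = \frac{1}{3048147}$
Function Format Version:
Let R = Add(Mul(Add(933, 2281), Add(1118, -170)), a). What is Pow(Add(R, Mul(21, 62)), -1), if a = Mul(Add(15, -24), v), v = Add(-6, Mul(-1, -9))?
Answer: Rational(1, 3048147) ≈ 3.2807e-7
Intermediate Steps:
v = 3 (v = Add(-6, 9) = 3)
a = -27 (a = Mul(Add(15, -24), 3) = Mul(-9, 3) = -27)
R = 3046845 (R = Add(Mul(Add(933, 2281), Add(1118, -170)), -27) = Add(Mul(3214, 948), -27) = Add(3046872, -27) = 3046845)
Pow(Add(R, Mul(21, 62)), -1) = Pow(Add(3046845, Mul(21, 62)), -1) = Pow(Add(3046845, 1302), -1) = Pow(3048147, -1) = Rational(1, 3048147)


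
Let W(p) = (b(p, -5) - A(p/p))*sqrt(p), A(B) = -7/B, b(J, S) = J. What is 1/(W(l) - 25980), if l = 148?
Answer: -1299/33570235 - 31*sqrt(37)/67140470 ≈ -4.1504e-5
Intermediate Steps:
W(p) = sqrt(p)*(7 + p) (W(p) = (p - (-7)/(p/p))*sqrt(p) = (p - (-7)/1)*sqrt(p) = (p - (-7))*sqrt(p) = (p - 1*(-7))*sqrt(p) = (p + 7)*sqrt(p) = (7 + p)*sqrt(p) = sqrt(p)*(7 + p))
1/(W(l) - 25980) = 1/(sqrt(148)*(7 + 148) - 25980) = 1/((2*sqrt(37))*155 - 25980) = 1/(310*sqrt(37) - 25980) = 1/(-25980 + 310*sqrt(37))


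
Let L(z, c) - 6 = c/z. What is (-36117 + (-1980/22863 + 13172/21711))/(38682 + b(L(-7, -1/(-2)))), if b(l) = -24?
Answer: -5975815826575/6396334549398 ≈ -0.93426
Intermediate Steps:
L(z, c) = 6 + c/z
(-36117 + (-1980/22863 + 13172/21711))/(38682 + b(L(-7, -1/(-2)))) = (-36117 + (-1980/22863 + 13172/21711))/(38682 - 24) = (-36117 + (-1980*1/22863 + 13172*(1/21711)))/38658 = (-36117 + (-660/7621 + 13172/21711))*(1/38658) = (-36117 + 86054552/165459531)*(1/38658) = -5975815826575/165459531*1/38658 = -5975815826575/6396334549398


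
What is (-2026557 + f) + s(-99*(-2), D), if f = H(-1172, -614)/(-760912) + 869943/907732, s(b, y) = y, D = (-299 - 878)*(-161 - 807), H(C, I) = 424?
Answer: -38300411515733651/43169010724 ≈ -8.8722e+5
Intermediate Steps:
D = 1139336 (D = -1177*(-968) = 1139336)
f = 41347824353/43169010724 (f = 424/(-760912) + 869943/907732 = 424*(-1/760912) + 869943*(1/907732) = -53/95114 + 869943/907732 = 41347824353/43169010724 ≈ 0.95781)
(-2026557 + f) + s(-99*(-2), D) = (-2026557 + 41347824353/43169010724) + 1139336 = -87484419517972915/43169010724 + 1139336 = -38300411515733651/43169010724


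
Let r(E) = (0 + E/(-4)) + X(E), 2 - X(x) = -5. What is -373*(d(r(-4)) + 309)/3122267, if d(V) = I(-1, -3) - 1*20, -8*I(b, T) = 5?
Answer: -860511/24978136 ≈ -0.034451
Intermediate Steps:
I(b, T) = -5/8 (I(b, T) = -⅛*5 = -5/8)
X(x) = 7 (X(x) = 2 - 1*(-5) = 2 + 5 = 7)
r(E) = 7 - E/4 (r(E) = (0 + E/(-4)) + 7 = (0 + E*(-¼)) + 7 = (0 - E/4) + 7 = -E/4 + 7 = 7 - E/4)
d(V) = -165/8 (d(V) = -5/8 - 1*20 = -5/8 - 20 = -165/8)
-373*(d(r(-4)) + 309)/3122267 = -373*(-165/8 + 309)/3122267 = -373*2307/8*(1/3122267) = -860511/8*1/3122267 = -860511/24978136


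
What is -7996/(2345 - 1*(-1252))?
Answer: -7996/3597 ≈ -2.2230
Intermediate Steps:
-7996/(2345 - 1*(-1252)) = -7996/(2345 + 1252) = -7996/3597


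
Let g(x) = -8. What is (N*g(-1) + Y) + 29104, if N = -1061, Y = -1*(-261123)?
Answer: 298715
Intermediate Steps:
Y = 261123
(N*g(-1) + Y) + 29104 = (-1061*(-8) + 261123) + 29104 = (8488 + 261123) + 29104 = 269611 + 29104 = 298715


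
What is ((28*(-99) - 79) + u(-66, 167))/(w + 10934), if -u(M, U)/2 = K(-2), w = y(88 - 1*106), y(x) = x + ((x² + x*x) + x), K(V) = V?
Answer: -2847/11546 ≈ -0.24658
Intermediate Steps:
y(x) = 2*x + 2*x² (y(x) = x + ((x² + x²) + x) = x + (2*x² + x) = x + (x + 2*x²) = 2*x + 2*x²)
w = 612 (w = 2*(88 - 1*106)*(1 + (88 - 1*106)) = 2*(88 - 106)*(1 + (88 - 106)) = 2*(-18)*(1 - 18) = 2*(-18)*(-17) = 612)
u(M, U) = 4 (u(M, U) = -2*(-2) = 4)
((28*(-99) - 79) + u(-66, 167))/(w + 10934) = ((28*(-99) - 79) + 4)/(612 + 10934) = ((-2772 - 79) + 4)/11546 = (-2851 + 4)*(1/11546) = -2847*1/11546 = -2847/11546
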